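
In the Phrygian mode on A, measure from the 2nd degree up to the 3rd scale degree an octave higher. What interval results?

major ninth

Spelling the Phrygian mode on A: A Bb C D E F G.
That puts Bb below C.
Bb up to C spans 9 letter names and 14 semitones — a major ninth.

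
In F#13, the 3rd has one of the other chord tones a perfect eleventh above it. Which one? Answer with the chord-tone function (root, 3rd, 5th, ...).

13th

Spelling the chord: F# A# C# E G# D#.
The 3rd is A#. A perfect eleventh above A# is D#.
D# is the chord's 13th.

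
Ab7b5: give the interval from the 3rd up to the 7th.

d5

Ab7b5: Ab, C, Ebb, Gb.
That puts C below Gb.
From C to Gb: 6 semitones over a fifth = diminished.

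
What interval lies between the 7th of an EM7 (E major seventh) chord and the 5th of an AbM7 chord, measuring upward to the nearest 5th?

EM7 (E major seventh) has D# as its 7th, and AbM7 has Eb as its 5th.
From D# to Eb: 0 semitones over a second = diminished.

d2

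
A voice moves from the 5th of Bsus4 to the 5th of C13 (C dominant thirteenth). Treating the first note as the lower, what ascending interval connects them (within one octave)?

Bsus4 has F# as its 5th, and C13 (C dominant thirteenth) has G as its 5th.
2 letter names make it a second; at 1 semitone (a half step narrower than major) the quality is minor.

minor 2nd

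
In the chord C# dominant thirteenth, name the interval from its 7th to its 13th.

major seventh

C# dominant thirteenth: C#, E#, G#, B, D#, A#.
That puts B below A#.
Counting 7 letters and 11 half steps from B gives a major seventh.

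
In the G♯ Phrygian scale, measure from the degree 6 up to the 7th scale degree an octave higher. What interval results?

major 9th

G♯ phrygian: G♯ A B C♯ D♯ E F♯.
That puts E below F♯.
From E to F♯ is 14 semitones, exactly the major ninth.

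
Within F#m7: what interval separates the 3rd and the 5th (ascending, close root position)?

major third

F#-7 is spelled F#-A-C#-E.
The 3rd is A and the 5th is C#.
Counting 3 letters and 4 half steps from A gives a major third.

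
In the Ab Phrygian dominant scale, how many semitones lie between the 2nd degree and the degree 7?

The scale is Ab Bbb C Db Eb Fb Gb.
Bbb up to Gb is a major sixth — 9 semitones.

9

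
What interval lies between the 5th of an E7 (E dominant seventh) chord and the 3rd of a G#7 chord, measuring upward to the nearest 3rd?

E7 (E dominant seventh) has B as its 5th, and G#7 has B# as its 3rd.
1 letter names make it a unison; at 1 semitone (a half step wider than perfect) the quality is augmented.

A1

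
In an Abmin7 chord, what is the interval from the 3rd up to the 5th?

M3

The chord tones of Ab-7 (Ab minor seventh) are Ab-Cb-Eb-Gb.
3rd = Cb; 5th = Eb.
Cb up to Eb spans 3 letter names and 4 semitones — a major third.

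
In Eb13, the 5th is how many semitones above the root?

Eb13 (Eb dominant thirteenth): Eb–G–Bb–Db–F–C.
Eb to Bb is a perfect fifth: 7 semitones.

7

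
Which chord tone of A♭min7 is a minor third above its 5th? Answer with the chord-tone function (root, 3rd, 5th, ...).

7th

A♭ minor seventh: A♭ C♭ E♭ G♭.
The 5th is E♭. A minor third above E♭ is G♭.
G♭ is the chord's 7th.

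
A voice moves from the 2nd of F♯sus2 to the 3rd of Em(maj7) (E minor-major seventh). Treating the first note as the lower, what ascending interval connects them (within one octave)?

diminished 8th

F♯sus2 has G♯ as its 2nd, and Em(maj7) (E minor-major seventh) has G as its 3rd.
G♯ up to G is 11 semitones, a half step narrower than a perfect octave, so the interval is diminished.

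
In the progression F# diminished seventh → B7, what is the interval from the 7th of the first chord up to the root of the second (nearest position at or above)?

augmented fifth

The 7th of F# diminished seventh is Eb; the root of B7 is B.
From Eb to B: 8 semitones over a fifth = augmented.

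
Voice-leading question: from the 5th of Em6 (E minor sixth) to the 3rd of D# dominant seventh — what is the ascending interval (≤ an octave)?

augmented fifth

The 5th of Em6 (E minor sixth) is B; the 3rd of D# dominant seventh is F##.
5 letter names make it a fifth; at 8 semitones (a half step wider than perfect) the quality is augmented.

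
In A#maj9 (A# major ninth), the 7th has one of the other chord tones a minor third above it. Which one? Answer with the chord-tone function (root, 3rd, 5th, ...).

A#maj9 (A# major ninth) is spelled A#–C##–E#–G##–B#.
The 7th is G##. A minor third above G## is B#.
B# is the chord's 9th.

9th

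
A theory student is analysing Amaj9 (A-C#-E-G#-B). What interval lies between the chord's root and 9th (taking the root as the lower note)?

M9

That puts A below B.
A up to B spans 9 letter names and 14 semitones — a major ninth.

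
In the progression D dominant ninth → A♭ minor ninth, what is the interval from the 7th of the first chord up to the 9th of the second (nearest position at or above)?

minor seventh

The 7th of D dominant ninth is C; the 9th of A♭ minor ninth is B♭.
C up to B♭ is 10 semitones, a half step narrower than a major seventh, so the interval is minor.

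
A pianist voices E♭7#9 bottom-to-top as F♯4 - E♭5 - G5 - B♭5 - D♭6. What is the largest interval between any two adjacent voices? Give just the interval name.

diminished seventh

Adjacent intervals: F♯4→E♭5 = diminished seventh; E♭5→G5 = major third; G5→B♭5 = minor third; B♭5→D♭6 = minor third.
The largest is F♯4 to E♭5, a diminished seventh (9 semitones).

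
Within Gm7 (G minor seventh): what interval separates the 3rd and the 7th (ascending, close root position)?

G minor seventh: G-Bb-D-F.
That puts Bb below F.
From Bb to F is 7 semitones, exactly the perfect fifth.

perfect 5th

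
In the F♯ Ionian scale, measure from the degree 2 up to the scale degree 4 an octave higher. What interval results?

minor 10th

The scale runs F♯ G♯ A♯ B C♯ D♯ E♯.
So we need the interval from G♯ up to B.
10 letter names make it a tenth; at 15 semitones (a half step narrower than major) the quality is minor.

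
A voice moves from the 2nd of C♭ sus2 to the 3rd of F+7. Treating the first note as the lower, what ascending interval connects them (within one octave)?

augmented 5th

C♭ sus2 has D♭ as its 2nd, and F+7 has A as its 3rd.
5 letter names make it a fifth; at 8 semitones (a half step wider than perfect) the quality is augmented.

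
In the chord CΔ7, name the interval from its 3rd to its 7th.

Spelling the chord: C E G B.
3rd = E; 7th = B.
Counting 5 letters and 7 half steps from E gives a perfect fifth.

perfect fifth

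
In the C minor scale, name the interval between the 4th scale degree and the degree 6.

The scale runs C D Eb F G Ab Bb.
4th scale degree = F; scale degree 6 = Ab.
3 letter names make it a third; at 3 semitones (a half step narrower than major) the quality is minor.

minor third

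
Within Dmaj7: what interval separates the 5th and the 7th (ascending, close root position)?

major third

Spelling the chord: D-F♯-A-C♯.
That puts A below C♯.
Counting 3 letters and 4 half steps from A gives a major third.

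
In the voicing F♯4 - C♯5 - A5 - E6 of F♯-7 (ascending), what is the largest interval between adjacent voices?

m6

Adjacent intervals: F♯4→C♯5 = perfect fifth; C♯5→A5 = minor sixth; A5→E6 = perfect fifth.
The largest is C♯5 to A5, a minor sixth (8 semitones).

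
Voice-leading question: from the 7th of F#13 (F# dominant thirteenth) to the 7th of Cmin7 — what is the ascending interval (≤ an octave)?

The 7th of F#13 (F# dominant thirteenth) is E; the 7th of Cmin7 is Bb.
From E to Bb: 6 semitones over a fifth = diminished.

diminished fifth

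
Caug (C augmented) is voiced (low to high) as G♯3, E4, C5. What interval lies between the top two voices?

Those voices are E4 and C5.
E up to C is 8 semitones, a half step narrower than a major sixth, so the interval is minor.

minor sixth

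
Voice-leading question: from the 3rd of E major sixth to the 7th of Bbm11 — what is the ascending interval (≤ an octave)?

diminished second

The 3rd of E major sixth is G#; the 7th of Bbm11 is Ab.
G# up to Ab is 0 semitones, a whole step narrower than a major second, so the interval is diminished.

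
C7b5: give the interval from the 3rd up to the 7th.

diminished 5th

Spelling the chord: C E Gb Bb.
That puts E below Bb.
5 letter names make it a fifth; at 6 semitones (a half step narrower than perfect) the quality is diminished.
That tritone between 3rd and 7th is what gives the dominant seventh its pull toward resolution.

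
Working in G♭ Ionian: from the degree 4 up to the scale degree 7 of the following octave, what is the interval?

The scale runs G♭ A♭ B♭ C♭ D♭ E♭ F.
So we need the interval from C♭ up to F.
11 letter names make it an eleventh; at 18 semitones (a half step wider than perfect) the quality is augmented.

A11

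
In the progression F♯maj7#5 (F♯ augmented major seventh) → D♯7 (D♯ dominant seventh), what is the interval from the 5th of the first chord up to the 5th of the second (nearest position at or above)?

minor sixth

F♯maj7#5 (F♯ augmented major seventh) has C𝄪 as its 5th, and D♯7 (D♯ dominant seventh) has A♯ as its 5th.
C𝄪 up to A♯ is 8 semitones, a half step narrower than a major sixth, so the interval is minor.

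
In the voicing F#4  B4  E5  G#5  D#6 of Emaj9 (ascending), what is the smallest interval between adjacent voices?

M3

Adjacent intervals: F#4→B4 = perfect fourth; B4→E5 = perfect fourth; E5→G#5 = major third; G#5→D#6 = perfect fifth.
The smallest is E5 to G#5, a major third (4 semitones).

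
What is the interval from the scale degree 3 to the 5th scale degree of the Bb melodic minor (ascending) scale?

Spelling the Bb melodic minor (ascending) scale: Bb C Db Eb F G A.
Scale degree 3 = Db; 5th degree = F.
Db up to F spans 3 letter names and 4 semitones — a major third.

major third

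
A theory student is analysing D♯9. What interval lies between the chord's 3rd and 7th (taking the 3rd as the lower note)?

The chord tones of D♯9 (D♯ dominant ninth) are D♯ F𝄪 A♯ C♯ E♯.
That puts F𝄪 below C♯.
F𝄪 up to C♯ is 6 semitones, a half step narrower than a perfect fifth, so the interval is diminished.
This 3–7 tritone is the characteristic tension at the heart of the dominant sound.

diminished 5th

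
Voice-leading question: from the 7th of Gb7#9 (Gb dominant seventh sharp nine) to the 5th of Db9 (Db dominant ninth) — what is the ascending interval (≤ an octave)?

The 7th of Gb7#9 (Gb dominant seventh sharp nine) is Fb; the 5th of Db9 (Db dominant ninth) is Ab.
Counting 3 letters and 4 half steps from Fb gives a major third.

major third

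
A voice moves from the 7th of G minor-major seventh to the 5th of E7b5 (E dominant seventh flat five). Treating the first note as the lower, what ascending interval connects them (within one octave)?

diminished fourth

The 7th of G minor-major seventh is F♯; the 5th of E7b5 (E dominant seventh flat five) is B♭.
From F♯ to B♭: 4 semitones over a fourth = diminished.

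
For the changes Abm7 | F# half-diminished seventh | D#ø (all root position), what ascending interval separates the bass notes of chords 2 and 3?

major sixth

The roots are F# and D#.
Counting 6 letters and 9 half steps from F# gives a major sixth.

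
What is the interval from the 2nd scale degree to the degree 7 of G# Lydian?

The scale runs G# A# B# C## D# E# F##.
2nd scale degree = A#; degree 7 = F##.
From A# to F## is 9 semitones, exactly the major sixth.

major 6th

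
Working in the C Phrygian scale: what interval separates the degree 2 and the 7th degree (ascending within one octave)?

major sixth

The scale runs C Db Eb F G Ab Bb.
That puts Db below Bb.
Counting 6 letters and 9 half steps from Db gives a major sixth.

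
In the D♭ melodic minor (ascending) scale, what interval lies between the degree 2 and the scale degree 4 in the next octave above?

minor 10th

Spelling the D♭ melodic minor (ascending) scale: D♭ E♭ F♭ G♭ A♭ B♭ C.
So we need the interval from E♭ up to G♭.
From E♭ to G♭: 15 semitones over a tenth = minor.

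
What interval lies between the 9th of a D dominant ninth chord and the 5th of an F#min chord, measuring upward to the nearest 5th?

The 9th of D dominant ninth is E; the 5th of F#min is C#.
Counting 6 letters and 9 half steps from E gives a major sixth.

major 6th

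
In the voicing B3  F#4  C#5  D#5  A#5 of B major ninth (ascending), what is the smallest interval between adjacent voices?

Adjacent intervals: B3→F#4 = perfect fifth; F#4→C#5 = perfect fifth; C#5→D#5 = major second; D#5→A#5 = perfect fifth.
The smallest is C#5 to D#5, a major second (2 semitones).

major 2nd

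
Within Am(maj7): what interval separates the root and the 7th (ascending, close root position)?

major 7th

The chord tones of Am(maj7) (A minor-major seventh) are A–C–E–G#.
The root is A and the 7th is G#.
A up to G# spans 7 letter names and 11 semitones — a major seventh.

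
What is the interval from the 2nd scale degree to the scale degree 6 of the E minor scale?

E natural minor: E F♯ G A B C D.
The 2nd scale degree is F♯ and the 6th scale degree is C.
5 letter names make it a fifth; at 6 semitones (a half step narrower than perfect) the quality is diminished.

diminished fifth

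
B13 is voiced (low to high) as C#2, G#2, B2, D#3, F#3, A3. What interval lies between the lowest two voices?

perfect 5th

Those voices are C#2 and G#2.
From C# to G# is 7 semitones, exactly the perfect fifth.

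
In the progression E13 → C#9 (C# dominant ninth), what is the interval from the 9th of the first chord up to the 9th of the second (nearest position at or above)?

major sixth

E13 has F# as its 9th, and C#9 (C# dominant ninth) has D# as its 9th.
From F# to D# is 9 semitones, exactly the major sixth.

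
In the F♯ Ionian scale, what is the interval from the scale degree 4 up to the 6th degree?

M3

F♯ major: F♯ G♯ A♯ B C♯ D♯ E♯.
Scale degree 4 = B; 6th scale degree = D♯.
From B to D♯ is 4 semitones, exactly the major third.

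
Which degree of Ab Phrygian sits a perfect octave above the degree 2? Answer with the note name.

Bbb

The scale is Ab Bbb Cb Db Eb Fb Gb.
The degree 2 is Bbb; a perfect octave above that is Bbb — scale degree 2.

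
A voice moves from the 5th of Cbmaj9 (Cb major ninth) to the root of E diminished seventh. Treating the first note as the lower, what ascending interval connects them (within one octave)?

Cbmaj9 (Cb major ninth) has Gb as its 5th, and E diminished seventh has E as its root.
Gb up to E is 10 semitones, a half step wider than a major sixth, so the interval is augmented.

augmented sixth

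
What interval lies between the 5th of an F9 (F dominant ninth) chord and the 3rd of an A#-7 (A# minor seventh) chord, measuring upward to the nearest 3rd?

augmented 1st

The 5th of F9 (F dominant ninth) is C; the 3rd of A#-7 (A# minor seventh) is C#.
C up to C# is 1 semitone, a half step wider than a perfect unison, so the interval is augmented.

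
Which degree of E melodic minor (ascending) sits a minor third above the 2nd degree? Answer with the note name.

The scale is E F♯ G A B C♯ D♯.
The 2nd degree is F♯; a minor third above that is A — scale degree 4.

A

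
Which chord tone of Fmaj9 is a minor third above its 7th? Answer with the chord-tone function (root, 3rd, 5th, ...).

Fmaj9 is spelled F A C E G.
The 7th is E. A minor third above E is G.
G is the chord's 9th.

9th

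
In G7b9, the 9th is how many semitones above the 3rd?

G dominant seventh flat nine: G–B–D–F–A♭.
B to A♭ is a diminished seventh: 9 semitones.

9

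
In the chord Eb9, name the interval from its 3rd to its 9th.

minor 7th

Eb dominant ninth is spelled Eb-G-Bb-Db-F.
The 3rd is G and the 9th is F.
From G to F: 10 semitones over a seventh = minor.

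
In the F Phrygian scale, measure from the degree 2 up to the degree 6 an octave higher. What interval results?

P12

F phrygian: F Gb Ab Bb C Db Eb.
The degree 2 is Gb and the degree 6 (up an octave) is Db.
From Gb to Db is 19 semitones, exactly the perfect twelfth.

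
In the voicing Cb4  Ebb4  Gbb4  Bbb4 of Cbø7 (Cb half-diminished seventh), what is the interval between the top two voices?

major third

Those voices are Gbb4 and Bbb4.
Counting 3 letters and 4 half steps from Gbb gives a major third.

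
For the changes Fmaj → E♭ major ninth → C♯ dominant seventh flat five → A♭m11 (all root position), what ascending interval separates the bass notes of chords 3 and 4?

diminished 6th

The roots are C♯ and A♭.
6 letter names make it a sixth; at 7 semitones (a whole step narrower than major) the quality is diminished.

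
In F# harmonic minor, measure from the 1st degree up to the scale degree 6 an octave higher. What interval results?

Spelling F# harmonic minor: F# G# A B C# D E#.
That puts F# below D.
F# up to D is 20 semitones, a half step narrower than a major thirteenth, so the interval is minor.

minor 13th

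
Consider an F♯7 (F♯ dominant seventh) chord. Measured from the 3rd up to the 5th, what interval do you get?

Spelling the chord: F♯, A♯, C♯, E.
So we need the interval from A♯ up to C♯.
From A♯ to C♯: 3 semitones over a third = minor.

minor third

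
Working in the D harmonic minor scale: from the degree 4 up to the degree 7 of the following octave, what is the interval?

D harmonic minor: D E F G A B♭ C♯.
The degree 4 is G and the 7th degree (up an octave) is C♯.
From G to C♯: 18 semitones over an eleventh = augmented.

augmented eleventh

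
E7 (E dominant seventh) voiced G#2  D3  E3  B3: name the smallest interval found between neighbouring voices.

major second

Adjacent intervals: G#2→D3 = diminished fifth; D3→E3 = major second; E3→B3 = perfect fifth.
The smallest is D3 to E3, a major second (2 semitones).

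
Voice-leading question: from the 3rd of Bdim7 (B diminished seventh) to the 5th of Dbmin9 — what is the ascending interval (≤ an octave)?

diminished fifth

Bdim7 (B diminished seventh) has D as its 3rd, and Dbmin9 has Ab as its 5th.
From D to Ab: 6 semitones over a fifth = diminished.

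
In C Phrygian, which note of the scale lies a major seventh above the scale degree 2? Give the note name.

The scale is C Db Eb F G Ab Bb.
The scale degree 2 is Db; a major seventh above that is C — scale degree 1.

C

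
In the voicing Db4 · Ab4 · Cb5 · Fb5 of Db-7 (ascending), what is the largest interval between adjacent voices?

P5

Adjacent intervals: Db4→Ab4 = perfect fifth; Ab4→Cb5 = minor third; Cb5→Fb5 = perfect fourth.
The largest is Db4 to Ab4, a perfect fifth (7 semitones).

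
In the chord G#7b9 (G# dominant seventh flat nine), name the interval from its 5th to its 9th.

G# dominant seventh flat nine is spelled G# B# D# F# A.
5th = D#; 9th = A.
From D# to A: 6 semitones over a fifth = diminished.

diminished fifth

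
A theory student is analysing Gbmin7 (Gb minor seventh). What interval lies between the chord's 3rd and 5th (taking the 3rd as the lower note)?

Gb minor seventh is spelled Gb, Bbb, Db, Fb.
So we need the interval from Bbb up to Db.
Counting 3 letters and 4 half steps from Bbb gives a major third.

major third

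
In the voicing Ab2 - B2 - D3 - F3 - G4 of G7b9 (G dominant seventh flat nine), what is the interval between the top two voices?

Those voices are F3 and G4.
F up to G spans 9 letter names and 14 semitones — a major ninth.

major ninth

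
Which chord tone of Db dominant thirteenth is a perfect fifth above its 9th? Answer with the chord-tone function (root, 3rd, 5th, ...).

The chord tones of Db13 (Db dominant thirteenth) are Db, F, Ab, Cb, Eb, Bb.
The 9th is Eb. A perfect fifth above Eb is Bb.
Bb is the chord's 13th.

13th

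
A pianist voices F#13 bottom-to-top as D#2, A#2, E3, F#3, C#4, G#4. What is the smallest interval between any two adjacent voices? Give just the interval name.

major 2nd

Adjacent intervals: D#2→A#2 = perfect fifth; A#2→E3 = diminished fifth; E3→F#3 = major second; F#3→C#4 = perfect fifth; C#4→G#4 = perfect fifth.
The smallest is E3 to F#3, a major second (2 semitones).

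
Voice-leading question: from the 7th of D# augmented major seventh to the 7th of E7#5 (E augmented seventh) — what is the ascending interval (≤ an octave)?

diminished second

The 7th of D# augmented major seventh is C##; the 7th of E7#5 (E augmented seventh) is D.
C## up to D is 0 semitones, a whole step narrower than a major second, so the interval is diminished.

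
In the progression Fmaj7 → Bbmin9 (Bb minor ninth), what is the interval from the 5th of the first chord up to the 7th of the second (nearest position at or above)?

Fmaj7 has C as its 5th, and Bbmin9 (Bb minor ninth) has Ab as its 7th.
6 letter names make it a sixth; at 8 semitones (a half step narrower than major) the quality is minor.

m6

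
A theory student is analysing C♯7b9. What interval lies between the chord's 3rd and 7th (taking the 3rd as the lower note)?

Spelling the chord: C♯ E♯ G♯ B D.
3rd = E♯; 7th = B.
E♯ up to B is 6 semitones, a half step narrower than a perfect fifth, so the interval is diminished.
This 3–7 tritone is the characteristic tension at the heart of the dominant sound.

diminished fifth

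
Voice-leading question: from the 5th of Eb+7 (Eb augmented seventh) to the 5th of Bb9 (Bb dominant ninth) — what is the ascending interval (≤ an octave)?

diminished fifth

The 5th of Eb+7 (Eb augmented seventh) is B; the 5th of Bb9 (Bb dominant ninth) is F.
B up to F is 6 semitones, a half step narrower than a perfect fifth, so the interval is diminished.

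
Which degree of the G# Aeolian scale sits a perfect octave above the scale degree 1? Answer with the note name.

The scale is G# A# B C# D# E F#.
The scale degree 1 is G#; a perfect octave above that is G# — scale degree 1.

G#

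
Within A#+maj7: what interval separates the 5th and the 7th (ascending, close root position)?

A#maj7#5 is spelled A#-C##-E##-G##.
So we need the interval from E## up to G##.
From E## to G##: 3 semitones over a third = minor.

minor 3rd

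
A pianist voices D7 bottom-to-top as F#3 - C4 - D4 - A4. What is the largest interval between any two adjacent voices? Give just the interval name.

perfect fifth

Adjacent intervals: F#3→C4 = diminished fifth; C4→D4 = major second; D4→A4 = perfect fifth.
The largest is D4 to A4, a perfect fifth (7 semitones).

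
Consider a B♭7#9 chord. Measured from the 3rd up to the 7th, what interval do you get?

diminished fifth

B♭7#9 (B♭ dominant seventh sharp nine): B♭, D, F, A♭, C♯.
The 3rd is D and the 7th is A♭.
5 letter names make it a fifth; at 6 semitones (a half step narrower than perfect) the quality is diminished.
That tritone between 3rd and 7th is what gives the dominant seventh its pull toward resolution.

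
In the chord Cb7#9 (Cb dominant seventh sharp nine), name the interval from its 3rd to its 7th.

Cb7#9 is spelled Cb, Eb, Gb, Bbb, D.
3rd = Eb; 7th = Bbb.
Eb up to Bbb is 6 semitones, a half step narrower than a perfect fifth, so the interval is diminished.
This 3–7 tritone is the characteristic tension at the heart of the dominant sound.

diminished 5th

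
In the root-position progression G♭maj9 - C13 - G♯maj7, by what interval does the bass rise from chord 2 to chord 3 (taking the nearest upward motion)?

The roots are C and G♯.
From C to G♯: 8 semitones over a fifth = augmented.

augmented fifth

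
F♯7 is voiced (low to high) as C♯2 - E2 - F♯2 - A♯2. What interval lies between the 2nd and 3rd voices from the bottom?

Those voices are E2 and F♯2.
Counting 2 letters and 2 half steps from E gives a major second.

major second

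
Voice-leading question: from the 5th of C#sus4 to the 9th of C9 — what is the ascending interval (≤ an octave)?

diminished 5th

C#sus4 has G# as its 5th, and C9 has D as its 9th.
5 letter names make it a fifth; at 6 semitones (a half step narrower than perfect) the quality is diminished.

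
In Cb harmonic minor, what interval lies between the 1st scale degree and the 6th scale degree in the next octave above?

Spelling Cb harmonic minor: Cb Db Ebb Fb Gb Abb Bb.
The 1st scale degree is Cb and the 6th degree (up an octave) is Abb.
From Cb to Abb: 20 semitones over a thirteenth = minor.

minor thirteenth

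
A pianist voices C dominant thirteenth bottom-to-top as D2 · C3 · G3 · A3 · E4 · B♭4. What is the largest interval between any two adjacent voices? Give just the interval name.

Adjacent intervals: D2→C3 = minor seventh; C3→G3 = perfect fifth; G3→A3 = major second; A3→E4 = perfect fifth; E4→B♭4 = diminished fifth.
The largest is D2 to C3, a minor seventh (10 semitones).

minor seventh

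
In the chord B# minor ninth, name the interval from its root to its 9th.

major ninth

B#m9 is spelled B#–D#–F##–A#–C##.
That puts B# below C##.
Counting 9 letters and 14 half steps from B# gives a major ninth.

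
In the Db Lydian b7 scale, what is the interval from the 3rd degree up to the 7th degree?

Db lydian dominant: Db Eb F G Ab Bb Cb.
3rd degree = F; scale degree 7 = Cb.
F up to Cb is 6 semitones, a half step narrower than a perfect fifth, so the interval is diminished.

diminished fifth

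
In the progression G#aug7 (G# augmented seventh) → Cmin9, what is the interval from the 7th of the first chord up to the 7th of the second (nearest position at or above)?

diminished fourth

G#aug7 (G# augmented seventh) has F# as its 7th, and Cmin9 has Bb as its 7th.
4 letter names make it a fourth; at 4 semitones (a half step narrower than perfect) the quality is diminished.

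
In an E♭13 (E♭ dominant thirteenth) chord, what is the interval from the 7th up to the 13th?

major seventh

The chord tones of E♭13 are E♭, G, B♭, D♭, F, C.
The 7th is D♭ and the 13th is C.
From D♭ to C is 11 semitones, exactly the major seventh.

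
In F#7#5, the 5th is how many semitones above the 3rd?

F# augmented seventh is spelled F#–A#–C##–E.
A# to C## is a major third: 4 semitones.

4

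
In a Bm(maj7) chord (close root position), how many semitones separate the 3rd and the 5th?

4

The chord tones of B minor-major seventh are B–D–F♯–A♯.
D to F♯ is a major third: 4 semitones.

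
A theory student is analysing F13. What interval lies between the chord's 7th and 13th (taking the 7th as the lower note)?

major 7th

F dominant thirteenth: F, A, C, E♭, G, D.
So we need the interval from E♭ up to D.
From E♭ to D is 11 semitones, exactly the major seventh.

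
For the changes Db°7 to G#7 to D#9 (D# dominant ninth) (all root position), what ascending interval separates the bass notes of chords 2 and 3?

perfect fifth

The roots are G# and D#.
G# up to D# spans 5 letter names and 7 semitones — a perfect fifth.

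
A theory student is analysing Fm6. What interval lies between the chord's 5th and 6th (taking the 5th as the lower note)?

major second

Spelling the chord: F-Ab-C-D.
5th = C; 6th = D.
From C to D is 2 semitones, exactly the major second.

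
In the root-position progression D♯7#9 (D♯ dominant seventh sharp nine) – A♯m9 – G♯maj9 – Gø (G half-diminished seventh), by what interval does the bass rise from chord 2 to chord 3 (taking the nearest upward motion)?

minor seventh

The roots are A♯ and G♯.
From A♯ to G♯: 10 semitones over a seventh = minor.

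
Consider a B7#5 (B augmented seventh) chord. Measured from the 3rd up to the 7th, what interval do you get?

The chord tones of B augmented seventh are B-D#-F##-A.
3rd = D#; 7th = A.
D# up to A is 6 semitones, a half step narrower than a perfect fifth, so the interval is diminished.

diminished fifth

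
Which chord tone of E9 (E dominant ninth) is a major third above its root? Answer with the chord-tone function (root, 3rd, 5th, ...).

The chord tones of E9 are E-G#-B-D-F#.
The root is E. A major third above E is G#.
G# is the chord's 3rd.

3rd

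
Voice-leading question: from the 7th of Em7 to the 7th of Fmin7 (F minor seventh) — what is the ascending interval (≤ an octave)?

Em7 has D as its 7th, and Fmin7 (F minor seventh) has Eb as its 7th.
D up to Eb is 1 semitone, a half step narrower than a major second, so the interval is minor.

minor second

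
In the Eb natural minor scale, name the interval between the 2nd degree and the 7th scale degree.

Eb natural minor: Eb F Gb Ab Bb Cb Db.
So we need the interval from F up to Db.
From F to Db: 8 semitones over a sixth = minor.

minor sixth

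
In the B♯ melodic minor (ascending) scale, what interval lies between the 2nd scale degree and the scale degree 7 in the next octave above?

The scale runs B♯ C𝄪 D♯ E♯ F𝄪 G𝄪 A𝄪.
The 2nd scale degree is C𝄪 and the 7th scale degree (up an octave) is A𝄪.
From C𝄪 to A𝄪 is 21 semitones, exactly the major thirteenth.

major 13th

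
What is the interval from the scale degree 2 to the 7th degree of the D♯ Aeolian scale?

Spelling the D♯ Aeolian scale: D♯ E♯ F♯ G♯ A♯ B C♯.
So we need the interval from E♯ up to C♯.
E♯ up to C♯ is 8 semitones, a half step narrower than a major sixth, so the interval is minor.

minor sixth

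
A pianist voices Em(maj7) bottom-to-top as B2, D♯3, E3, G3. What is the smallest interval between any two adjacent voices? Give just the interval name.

Adjacent intervals: B2→D♯3 = major third; D♯3→E3 = minor second; E3→G3 = minor third.
The smallest is D♯3 to E3, a minor second (1 semitone).

minor second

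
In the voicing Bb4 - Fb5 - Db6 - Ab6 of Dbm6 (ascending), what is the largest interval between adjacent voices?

Adjacent intervals: Bb4→Fb5 = diminished fifth; Fb5→Db6 = major sixth; Db6→Ab6 = perfect fifth.
The largest is Fb5 to Db6, a major sixth (9 semitones).

major sixth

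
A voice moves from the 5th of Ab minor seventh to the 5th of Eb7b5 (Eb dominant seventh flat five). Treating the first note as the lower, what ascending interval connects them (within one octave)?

d5

The 5th of Ab minor seventh is Eb; the 5th of Eb7b5 (Eb dominant seventh flat five) is Bbb.
Eb up to Bbb is 6 semitones, a half step narrower than a perfect fifth, so the interval is diminished.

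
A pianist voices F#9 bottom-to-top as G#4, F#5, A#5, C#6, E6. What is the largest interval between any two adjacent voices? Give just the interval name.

minor 7th

Adjacent intervals: G#4→F#5 = minor seventh; F#5→A#5 = major third; A#5→C#6 = minor third; C#6→E6 = minor third.
The largest is G#4 to F#5, a minor seventh (10 semitones).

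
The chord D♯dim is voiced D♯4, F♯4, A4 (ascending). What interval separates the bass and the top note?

d5

The outer voices are D♯4 and A4.
From D♯ to A: 6 semitones over a fifth = diminished.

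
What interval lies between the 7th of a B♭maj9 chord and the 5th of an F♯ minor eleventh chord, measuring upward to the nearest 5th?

The 7th of B♭maj9 is A; the 5th of F♯ minor eleventh is C♯.
Counting 3 letters and 4 half steps from A gives a major third.

major 3rd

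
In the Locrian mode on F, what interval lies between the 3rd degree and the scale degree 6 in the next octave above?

P11

Spelling the Locrian mode on F: F Gb Ab Bb Cb Db Eb.
3rd degree = Ab; degree 6 (up an octave) = Db.
Counting 11 letters and 17 half steps from Ab gives a perfect eleventh.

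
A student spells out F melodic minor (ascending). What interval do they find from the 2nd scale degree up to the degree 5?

The scale runs F G Ab Bb C D E.
That puts G below C.
G up to C spans 4 letter names and 5 semitones — a perfect fourth.

perfect fourth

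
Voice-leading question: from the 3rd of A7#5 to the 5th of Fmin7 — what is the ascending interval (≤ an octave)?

diminished 8th

A7#5 has C# as its 3rd, and Fmin7 has C as its 5th.
From C# to C: 11 semitones over an octave = diminished.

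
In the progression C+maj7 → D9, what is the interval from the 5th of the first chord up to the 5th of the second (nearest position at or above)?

minor second

C+maj7 has G♯ as its 5th, and D9 has A as its 5th.
From G♯ to A: 1 semitone over a second = minor.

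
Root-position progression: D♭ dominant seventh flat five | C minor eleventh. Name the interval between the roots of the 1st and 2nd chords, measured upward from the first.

The roots are D♭ and C.
From D♭ to C is 11 semitones, exactly the major seventh.

major seventh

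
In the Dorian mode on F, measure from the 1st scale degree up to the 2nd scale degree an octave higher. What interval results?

F dorian: F G A♭ B♭ C D E♭.
The 1st scale degree is F and the 2nd degree (up an octave) is G.
F up to G spans 9 letter names and 14 semitones — a major ninth.

major ninth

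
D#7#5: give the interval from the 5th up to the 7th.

The chord tones of D# augmented seventh are D#-F##-A##-C#.
So we need the interval from A## up to C#.
3 letter names make it a third; at 2 semitones (a whole step narrower than major) the quality is diminished.

d3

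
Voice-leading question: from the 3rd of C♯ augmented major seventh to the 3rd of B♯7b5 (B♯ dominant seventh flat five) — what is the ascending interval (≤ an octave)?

The 3rd of C♯ augmented major seventh is E♯; the 3rd of B♯7b5 (B♯ dominant seventh flat five) is D𝄪.
Counting 7 letters and 11 half steps from E♯ gives a major seventh.

major seventh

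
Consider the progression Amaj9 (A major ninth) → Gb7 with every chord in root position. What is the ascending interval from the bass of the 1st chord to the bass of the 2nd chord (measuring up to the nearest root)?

The roots are A and Gb.
From A to Gb: 9 semitones over a seventh = diminished.

diminished seventh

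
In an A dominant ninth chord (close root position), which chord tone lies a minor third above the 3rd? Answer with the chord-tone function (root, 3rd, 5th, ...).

A dominant ninth: A, C♯, E, G, B.
The 3rd is C♯. A minor third above C♯ is E.
E is the chord's 5th.

5th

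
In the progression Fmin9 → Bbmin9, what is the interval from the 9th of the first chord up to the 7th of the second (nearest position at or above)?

minor second

Fmin9 has G as its 9th, and Bbmin9 has Ab as its 7th.
G up to Ab is 1 semitone, a half step narrower than a major second, so the interval is minor.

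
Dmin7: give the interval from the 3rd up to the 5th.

major 3rd

D minor seventh: D F A C.
3rd = F; 5th = A.
From F to A is 4 semitones, exactly the major third.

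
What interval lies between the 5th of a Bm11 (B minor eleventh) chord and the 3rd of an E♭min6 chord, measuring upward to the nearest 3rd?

diminished second

Bm11 (B minor eleventh) has F♯ as its 5th, and E♭min6 has G♭ as its 3rd.
F♯ up to G♭ is 0 semitones, a whole step narrower than a major second, so the interval is diminished.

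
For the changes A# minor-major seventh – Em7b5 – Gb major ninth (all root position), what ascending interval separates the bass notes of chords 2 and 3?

diminished 3rd

The roots are E and Gb.
E up to Gb is 2 semitones, a whole step narrower than a major third, so the interval is diminished.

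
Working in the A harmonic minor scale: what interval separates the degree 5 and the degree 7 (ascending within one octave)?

Spelling the A harmonic minor scale: A B C D E F G#.
So we need the interval from E up to G#.
Counting 3 letters and 4 half steps from E gives a major third.

M3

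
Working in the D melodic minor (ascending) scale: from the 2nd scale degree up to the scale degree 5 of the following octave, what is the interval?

P11

Spelling the D melodic minor (ascending) scale: D E F G A B C#.
That puts E below A.
From E to A is 17 semitones, exactly the perfect eleventh.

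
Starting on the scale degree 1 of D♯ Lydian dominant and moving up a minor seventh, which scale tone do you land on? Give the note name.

The scale is D♯ E♯ F𝄪 G𝄪 A♯ B♯ C♯.
The scale degree 1 is D♯; a minor seventh above that is C♯ — scale degree 7.

C#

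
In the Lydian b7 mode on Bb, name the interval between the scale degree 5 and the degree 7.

minor third

Spelling the Lydian b7 mode on Bb: Bb C D E F G Ab.
So we need the interval from F up to Ab.
F up to Ab is 3 semitones, a half step narrower than a major third, so the interval is minor.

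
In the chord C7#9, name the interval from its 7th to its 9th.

A3

Spelling the chord: C, E, G, Bb, D#.
So we need the interval from Bb up to D#.
From Bb to D#: 5 semitones over a third = augmented.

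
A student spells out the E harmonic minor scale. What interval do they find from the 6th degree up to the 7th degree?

augmented second

E harmonic minor: E F♯ G A B C D♯.
That puts C below D♯.
2 letter names make it a second; at 3 semitones (a half step wider than major) the quality is augmented.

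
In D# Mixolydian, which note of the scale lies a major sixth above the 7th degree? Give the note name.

The scale is D# E# F## G# A# B# C#.
The 7th degree is C#; a major sixth above that is A# — scale degree 5.

A#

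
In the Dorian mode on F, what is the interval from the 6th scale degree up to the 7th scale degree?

minor second

Spelling the Dorian mode on F: F G A♭ B♭ C D E♭.
6th scale degree = D; 7th degree = E♭.
From D to E♭: 1 semitone over a second = minor.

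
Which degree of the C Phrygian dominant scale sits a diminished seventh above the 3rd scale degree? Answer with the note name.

The scale is C D♭ E F G A♭ B♭.
The 3rd scale degree is E; a diminished seventh above that is D♭ — scale degree 2.

Db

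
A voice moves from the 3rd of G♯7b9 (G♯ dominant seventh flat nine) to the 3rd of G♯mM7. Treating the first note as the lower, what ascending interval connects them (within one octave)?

The 3rd of G♯7b9 (G♯ dominant seventh flat nine) is B♯; the 3rd of G♯mM7 is B.
8 letter names make it an octave; at 11 semitones (a half step narrower than perfect) the quality is diminished.

d8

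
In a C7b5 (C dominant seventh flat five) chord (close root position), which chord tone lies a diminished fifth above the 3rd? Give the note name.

Bb

Spelling the chord: C E G♭ B♭.
The 3rd is E. A diminished fifth above E is B♭.
B♭ is the chord's 7th.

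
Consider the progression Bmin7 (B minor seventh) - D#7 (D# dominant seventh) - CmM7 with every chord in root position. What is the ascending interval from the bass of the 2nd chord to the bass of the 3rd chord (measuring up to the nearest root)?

The roots are D# and C.
D# up to C is 9 semitones, a whole step narrower than a major seventh, so the interval is diminished.

diminished seventh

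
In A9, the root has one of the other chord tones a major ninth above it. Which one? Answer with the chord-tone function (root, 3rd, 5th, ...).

A dominant ninth: A-C♯-E-G-B.
The root is A. A major ninth above A is B.
B is the chord's 9th.

9th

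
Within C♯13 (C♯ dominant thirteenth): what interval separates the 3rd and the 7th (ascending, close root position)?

diminished fifth

C♯13 is spelled C♯–E♯–G♯–B–D♯–A♯.
3rd = E♯; 7th = B.
5 letter names make it a fifth; at 6 semitones (a half step narrower than perfect) the quality is diminished.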